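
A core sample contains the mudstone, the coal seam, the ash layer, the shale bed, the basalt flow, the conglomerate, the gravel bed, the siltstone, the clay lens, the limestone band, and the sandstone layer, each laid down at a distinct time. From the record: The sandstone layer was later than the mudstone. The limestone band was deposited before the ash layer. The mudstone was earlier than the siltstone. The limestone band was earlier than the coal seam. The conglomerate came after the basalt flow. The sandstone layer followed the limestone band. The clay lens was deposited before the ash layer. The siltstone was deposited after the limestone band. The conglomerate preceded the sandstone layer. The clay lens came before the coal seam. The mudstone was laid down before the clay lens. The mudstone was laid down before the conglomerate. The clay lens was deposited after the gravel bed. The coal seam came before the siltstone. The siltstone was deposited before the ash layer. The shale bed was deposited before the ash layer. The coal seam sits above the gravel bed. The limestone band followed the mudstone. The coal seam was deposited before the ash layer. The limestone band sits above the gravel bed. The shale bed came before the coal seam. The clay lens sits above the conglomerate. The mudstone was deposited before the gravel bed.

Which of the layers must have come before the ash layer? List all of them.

Directly stated before the ash layer: the clay lens, the coal seam, the limestone band, the shale bed, and the siltstone.
The basalt flow reaches the ash layer via the basalt flow → the conglomerate → the clay lens → the ash layer.
The conglomerate reaches the ash layer via the conglomerate → the clay lens → the ash layer.
The gravel bed reaches the ash layer via the gravel bed → the clay lens → the ash layer.
Likewise the mudstone reaches the ash layer by chaining the stated constraints.
No chain forces the sandstone layer ahead of the ash layer.

the basalt flow, the clay lens, the coal seam, the conglomerate, the gravel bed, the limestone band, the mudstone, the shale bed, the siltstone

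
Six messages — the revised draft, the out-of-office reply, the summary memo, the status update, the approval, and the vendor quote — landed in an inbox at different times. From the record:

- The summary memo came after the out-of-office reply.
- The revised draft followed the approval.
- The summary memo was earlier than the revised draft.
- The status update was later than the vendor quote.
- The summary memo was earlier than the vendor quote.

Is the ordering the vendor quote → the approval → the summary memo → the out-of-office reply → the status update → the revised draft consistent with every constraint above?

no

The constraints require the summary memo before the vendor quote, but in the proposed sequence the vendor quote appears ahead of the summary memo. That one violation is enough.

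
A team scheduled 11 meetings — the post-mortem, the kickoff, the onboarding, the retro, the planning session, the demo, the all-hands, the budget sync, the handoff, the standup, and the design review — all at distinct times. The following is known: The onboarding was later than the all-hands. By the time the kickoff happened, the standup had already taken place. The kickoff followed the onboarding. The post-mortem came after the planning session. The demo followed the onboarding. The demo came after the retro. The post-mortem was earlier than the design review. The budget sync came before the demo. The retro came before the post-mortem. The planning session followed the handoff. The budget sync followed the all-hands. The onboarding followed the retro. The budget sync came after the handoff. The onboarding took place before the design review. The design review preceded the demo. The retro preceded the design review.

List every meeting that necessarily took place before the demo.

the all-hands, the budget sync, the design review, the handoff, the onboarding, the planning session, the post-mortem, the retro

Directly stated before the demo: the budget sync, the design review, the onboarding, and the retro.
The all-hands reaches the demo via the all-hands → the onboarding → the demo.
The handoff reaches the demo via the handoff → the budget sync → the demo.
The planning session reaches the demo via the planning session → the post-mortem → the design review → the demo.
Likewise the post-mortem reaches the demo by chaining the stated constraints.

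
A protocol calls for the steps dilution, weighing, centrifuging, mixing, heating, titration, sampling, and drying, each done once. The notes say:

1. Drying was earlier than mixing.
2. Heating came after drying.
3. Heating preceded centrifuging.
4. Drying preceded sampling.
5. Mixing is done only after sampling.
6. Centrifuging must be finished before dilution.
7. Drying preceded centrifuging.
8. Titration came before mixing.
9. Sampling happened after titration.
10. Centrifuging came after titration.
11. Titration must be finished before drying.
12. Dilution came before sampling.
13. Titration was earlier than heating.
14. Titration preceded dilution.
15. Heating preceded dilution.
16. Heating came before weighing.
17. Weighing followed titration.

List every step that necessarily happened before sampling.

centrifuging, dilution, drying, heating, titration

Directly stated before sampling: dilution, drying, and titration.
Centrifuging reaches sampling via centrifuging → dilution → sampling.
Heating reaches sampling via heating → dilution → sampling.
No chain forces weighing (or any of the others) ahead of sampling.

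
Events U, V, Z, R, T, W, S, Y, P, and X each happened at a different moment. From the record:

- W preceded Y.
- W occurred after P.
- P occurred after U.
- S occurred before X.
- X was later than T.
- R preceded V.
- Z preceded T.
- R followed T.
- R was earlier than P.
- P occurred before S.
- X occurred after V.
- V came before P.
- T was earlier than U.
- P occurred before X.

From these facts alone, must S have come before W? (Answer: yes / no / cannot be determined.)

No chain of stated constraints runs from S to W, and none runs from W to S either.
So the relative order of S and W is not fixed by the given facts.

cannot be determined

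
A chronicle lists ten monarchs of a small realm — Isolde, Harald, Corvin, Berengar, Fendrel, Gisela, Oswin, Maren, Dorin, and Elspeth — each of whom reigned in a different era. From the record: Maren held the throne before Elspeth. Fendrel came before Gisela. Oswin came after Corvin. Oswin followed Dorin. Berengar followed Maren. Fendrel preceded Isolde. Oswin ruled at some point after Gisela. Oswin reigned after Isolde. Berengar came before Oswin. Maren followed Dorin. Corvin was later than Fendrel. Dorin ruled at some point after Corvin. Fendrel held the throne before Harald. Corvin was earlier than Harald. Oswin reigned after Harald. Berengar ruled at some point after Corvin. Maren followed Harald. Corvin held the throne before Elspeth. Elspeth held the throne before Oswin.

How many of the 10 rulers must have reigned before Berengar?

Directly stated before Berengar: Corvin and Maren.
Dorin reaches Berengar via Dorin → Maren → Berengar.
Fendrel reaches Berengar via Fendrel → Corvin → Berengar.
Harald reaches Berengar via Harald → Maren → Berengar.
No chain forces Gisela (or any of the others) ahead of Berengar.
That's Corvin, Dorin, Fendrel, Harald, and Maren — 5 in all.

5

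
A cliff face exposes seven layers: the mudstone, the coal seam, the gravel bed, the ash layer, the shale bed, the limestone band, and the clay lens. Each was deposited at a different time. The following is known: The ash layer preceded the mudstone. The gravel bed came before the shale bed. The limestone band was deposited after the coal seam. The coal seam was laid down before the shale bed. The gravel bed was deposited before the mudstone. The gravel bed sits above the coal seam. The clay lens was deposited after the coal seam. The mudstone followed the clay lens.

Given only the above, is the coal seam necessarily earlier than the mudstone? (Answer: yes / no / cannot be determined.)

yes

Chain the constraints: the coal seam → the clay lens → the mudstone. Each link is directly stated, so the coal seam comes before the mudstone.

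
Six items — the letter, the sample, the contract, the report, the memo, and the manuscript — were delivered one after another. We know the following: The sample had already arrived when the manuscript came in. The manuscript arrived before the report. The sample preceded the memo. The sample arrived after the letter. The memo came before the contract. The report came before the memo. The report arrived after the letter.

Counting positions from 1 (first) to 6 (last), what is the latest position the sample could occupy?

The sample must come before the contract, the manuscript, the memo, and the report — 4 items forced after it.
Everything else can be placed before the sample in some valid order, so the sample can sit as late as position 6 − 4 = 2.

2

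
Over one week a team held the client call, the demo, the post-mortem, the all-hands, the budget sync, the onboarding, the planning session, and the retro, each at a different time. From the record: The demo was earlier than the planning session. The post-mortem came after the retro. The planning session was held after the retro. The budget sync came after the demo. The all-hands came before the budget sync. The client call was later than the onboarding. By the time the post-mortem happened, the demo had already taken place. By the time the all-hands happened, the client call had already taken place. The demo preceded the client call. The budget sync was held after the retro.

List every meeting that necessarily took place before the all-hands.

Directly stated before the all-hands: the client call.
The demo reaches the all-hands via the demo → the client call → the all-hands.
The onboarding reaches the all-hands via the onboarding → the client call → the all-hands.
No chain forces the budget sync (or any of the others) ahead of the all-hands.

the client call, the demo, the onboarding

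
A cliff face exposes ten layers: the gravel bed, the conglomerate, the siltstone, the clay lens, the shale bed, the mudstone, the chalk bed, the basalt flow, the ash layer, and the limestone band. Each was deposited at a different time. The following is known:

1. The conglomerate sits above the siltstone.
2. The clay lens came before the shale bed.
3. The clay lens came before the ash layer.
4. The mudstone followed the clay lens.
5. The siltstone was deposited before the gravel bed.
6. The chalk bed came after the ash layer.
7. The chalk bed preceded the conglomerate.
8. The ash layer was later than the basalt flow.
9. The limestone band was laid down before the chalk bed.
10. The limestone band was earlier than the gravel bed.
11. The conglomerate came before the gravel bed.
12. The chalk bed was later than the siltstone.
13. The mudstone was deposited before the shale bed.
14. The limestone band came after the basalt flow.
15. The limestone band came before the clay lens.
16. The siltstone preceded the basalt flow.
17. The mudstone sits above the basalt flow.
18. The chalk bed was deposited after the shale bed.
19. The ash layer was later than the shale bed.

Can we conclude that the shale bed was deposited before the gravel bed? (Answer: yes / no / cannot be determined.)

yes

Chain the constraints: the shale bed → the chalk bed → the conglomerate → the gravel bed. Each link is directly stated, so the shale bed comes before the gravel bed.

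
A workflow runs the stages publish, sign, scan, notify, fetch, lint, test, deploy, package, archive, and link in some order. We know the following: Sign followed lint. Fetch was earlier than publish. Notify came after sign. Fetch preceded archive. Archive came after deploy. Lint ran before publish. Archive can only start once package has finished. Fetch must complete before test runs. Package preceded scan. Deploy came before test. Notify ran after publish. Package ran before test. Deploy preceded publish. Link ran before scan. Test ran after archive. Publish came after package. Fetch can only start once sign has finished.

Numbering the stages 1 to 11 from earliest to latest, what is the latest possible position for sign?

Sign must come before archive, fetch, notify, publish, and test — 5 stages forced after it.
Everything else can be placed before sign in some valid order, so sign can sit as late as position 11 − 5 = 6.

6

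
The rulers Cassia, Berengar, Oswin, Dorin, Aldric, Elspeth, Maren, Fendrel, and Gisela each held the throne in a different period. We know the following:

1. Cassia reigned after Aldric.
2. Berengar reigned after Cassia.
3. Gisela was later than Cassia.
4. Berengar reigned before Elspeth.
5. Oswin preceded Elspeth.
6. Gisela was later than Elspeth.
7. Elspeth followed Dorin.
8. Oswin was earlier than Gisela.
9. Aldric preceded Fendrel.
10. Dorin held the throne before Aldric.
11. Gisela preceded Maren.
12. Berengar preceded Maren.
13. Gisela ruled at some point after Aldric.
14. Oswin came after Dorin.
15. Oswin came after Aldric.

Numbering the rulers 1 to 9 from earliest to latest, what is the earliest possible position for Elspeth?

6

Aldric, Berengar, Cassia, Dorin, and Oswin must all come before Elspeth — 5 forced predecessors.
Nothing else is forced ahead of Elspeth, so their earliest slot is position 5 + 1 = 6.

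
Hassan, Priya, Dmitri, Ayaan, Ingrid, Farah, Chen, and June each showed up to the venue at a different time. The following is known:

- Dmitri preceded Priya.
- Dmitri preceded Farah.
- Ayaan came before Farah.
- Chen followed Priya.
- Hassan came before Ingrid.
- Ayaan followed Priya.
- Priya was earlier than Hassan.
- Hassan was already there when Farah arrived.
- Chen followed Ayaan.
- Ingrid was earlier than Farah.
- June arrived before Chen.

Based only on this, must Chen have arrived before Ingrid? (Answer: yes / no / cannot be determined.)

cannot be determined

No chain of stated constraints runs from Chen to Ingrid, and none runs from Ingrid to Chen either.
So the relative order of Chen and Ingrid is not fixed by the given facts.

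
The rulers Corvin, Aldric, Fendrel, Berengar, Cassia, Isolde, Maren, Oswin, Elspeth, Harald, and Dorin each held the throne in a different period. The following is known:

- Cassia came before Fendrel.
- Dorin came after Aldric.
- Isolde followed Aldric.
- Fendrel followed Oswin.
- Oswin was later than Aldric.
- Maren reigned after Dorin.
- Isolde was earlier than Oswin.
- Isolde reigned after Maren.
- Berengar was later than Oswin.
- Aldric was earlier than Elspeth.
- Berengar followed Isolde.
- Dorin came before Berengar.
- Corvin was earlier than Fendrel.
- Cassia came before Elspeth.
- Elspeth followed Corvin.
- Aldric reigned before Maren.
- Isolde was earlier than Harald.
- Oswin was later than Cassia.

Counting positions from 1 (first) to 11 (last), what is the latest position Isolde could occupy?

7

Isolde must come before Berengar, Fendrel, Harald, and Oswin — 4 rulers forced after them.
Everything else can be placed before Isolde in some valid order, so Isolde can sit as late as position 11 − 4 = 7.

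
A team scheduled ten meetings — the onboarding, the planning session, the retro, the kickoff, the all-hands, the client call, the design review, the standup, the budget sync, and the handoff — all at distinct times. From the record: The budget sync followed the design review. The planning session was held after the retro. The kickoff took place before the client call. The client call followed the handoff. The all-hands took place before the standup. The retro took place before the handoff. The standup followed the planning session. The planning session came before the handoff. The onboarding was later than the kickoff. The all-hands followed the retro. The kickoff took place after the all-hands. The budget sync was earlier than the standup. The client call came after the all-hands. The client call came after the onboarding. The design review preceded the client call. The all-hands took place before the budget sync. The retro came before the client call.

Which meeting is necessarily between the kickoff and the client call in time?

the onboarding

Tracing the constraints gives the kickoff → the onboarding → the client call, so the onboarding sits after the kickoff and before the client call.
No other meeting is forced both after the kickoff and before the client call.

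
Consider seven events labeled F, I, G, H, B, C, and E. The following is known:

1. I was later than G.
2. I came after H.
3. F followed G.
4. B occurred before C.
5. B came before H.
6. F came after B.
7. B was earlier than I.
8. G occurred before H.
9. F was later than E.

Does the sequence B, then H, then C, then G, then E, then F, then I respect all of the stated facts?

The constraints require G before H, but in the proposed sequence H appears ahead of G. That one violation is enough.

no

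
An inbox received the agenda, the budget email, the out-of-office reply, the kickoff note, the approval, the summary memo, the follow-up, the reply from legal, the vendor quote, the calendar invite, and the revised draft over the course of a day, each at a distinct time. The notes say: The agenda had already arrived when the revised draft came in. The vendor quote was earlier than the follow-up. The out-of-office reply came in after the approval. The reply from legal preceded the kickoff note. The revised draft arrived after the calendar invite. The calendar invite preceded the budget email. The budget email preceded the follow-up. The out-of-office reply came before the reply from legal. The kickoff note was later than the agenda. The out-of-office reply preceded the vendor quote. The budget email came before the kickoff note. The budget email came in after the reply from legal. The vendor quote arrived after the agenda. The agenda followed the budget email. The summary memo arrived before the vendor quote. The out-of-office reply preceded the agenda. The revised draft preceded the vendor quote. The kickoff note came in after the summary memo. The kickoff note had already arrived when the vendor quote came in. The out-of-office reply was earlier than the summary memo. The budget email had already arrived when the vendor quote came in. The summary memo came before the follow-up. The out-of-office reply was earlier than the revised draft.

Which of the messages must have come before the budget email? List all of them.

the approval, the calendar invite, the out-of-office reply, the reply from legal

Directly stated before the budget email: the calendar invite and the reply from legal.
The approval reaches the budget email via the approval → the out-of-office reply → the reply from legal → the budget email.
The out-of-office reply reaches the budget email via the out-of-office reply → the reply from legal → the budget email.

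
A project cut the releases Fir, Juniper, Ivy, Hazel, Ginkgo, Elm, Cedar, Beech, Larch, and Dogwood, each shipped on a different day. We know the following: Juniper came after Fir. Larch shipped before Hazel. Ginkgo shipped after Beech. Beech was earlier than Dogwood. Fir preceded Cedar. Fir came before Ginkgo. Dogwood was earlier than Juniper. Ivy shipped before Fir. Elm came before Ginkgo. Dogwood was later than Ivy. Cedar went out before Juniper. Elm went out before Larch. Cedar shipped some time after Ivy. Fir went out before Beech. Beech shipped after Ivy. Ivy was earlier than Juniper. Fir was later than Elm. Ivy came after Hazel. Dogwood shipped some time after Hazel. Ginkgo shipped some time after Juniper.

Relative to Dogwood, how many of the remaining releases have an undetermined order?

1

Forced before Dogwood: Beech, Elm, Fir, Hazel, Ivy, and Larch; forced after Dogwood: Ginkgo and Juniper.
That leaves Cedar with no forced order relative to Dogwood — 1.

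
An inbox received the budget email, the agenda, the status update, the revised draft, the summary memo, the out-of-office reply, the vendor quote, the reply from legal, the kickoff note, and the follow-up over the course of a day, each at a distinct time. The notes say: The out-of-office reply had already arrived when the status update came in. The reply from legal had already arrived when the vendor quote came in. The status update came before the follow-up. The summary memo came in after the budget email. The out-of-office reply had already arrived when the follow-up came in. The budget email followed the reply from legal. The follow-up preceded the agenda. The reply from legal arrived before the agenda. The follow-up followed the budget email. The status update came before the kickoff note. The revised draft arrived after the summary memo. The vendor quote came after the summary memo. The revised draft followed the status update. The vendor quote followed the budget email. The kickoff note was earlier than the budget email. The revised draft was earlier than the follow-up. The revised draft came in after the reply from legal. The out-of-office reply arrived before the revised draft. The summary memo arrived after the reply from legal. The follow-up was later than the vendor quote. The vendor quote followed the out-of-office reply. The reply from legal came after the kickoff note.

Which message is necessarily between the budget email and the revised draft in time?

the summary memo

Tracing the constraints gives the budget email → the summary memo → the revised draft, so the summary memo sits after the budget email and before the revised draft.
No other message is forced both after the budget email and before the revised draft.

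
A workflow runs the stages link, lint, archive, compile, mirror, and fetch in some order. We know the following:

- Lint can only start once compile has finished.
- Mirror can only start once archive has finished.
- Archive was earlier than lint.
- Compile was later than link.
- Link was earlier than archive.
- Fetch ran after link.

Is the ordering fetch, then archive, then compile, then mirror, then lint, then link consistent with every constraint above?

The constraints require link before archive, but in the proposed sequence archive appears ahead of link. That one violation is enough.

no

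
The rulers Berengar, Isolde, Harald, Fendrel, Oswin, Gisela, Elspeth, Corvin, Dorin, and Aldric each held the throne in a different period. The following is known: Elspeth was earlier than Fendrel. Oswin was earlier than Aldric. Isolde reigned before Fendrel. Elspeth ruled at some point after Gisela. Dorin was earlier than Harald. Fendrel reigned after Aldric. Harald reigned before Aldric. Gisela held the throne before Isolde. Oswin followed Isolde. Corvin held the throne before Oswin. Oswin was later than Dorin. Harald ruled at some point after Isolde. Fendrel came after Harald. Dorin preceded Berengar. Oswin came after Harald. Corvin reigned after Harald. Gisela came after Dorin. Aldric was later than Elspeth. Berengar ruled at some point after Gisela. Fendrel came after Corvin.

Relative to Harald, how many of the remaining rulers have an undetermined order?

Forced before Harald: Dorin, Gisela, and Isolde; forced after Harald: Aldric, Corvin, Fendrel, and Oswin.
That leaves Berengar and Elspeth with no forced order relative to Harald — 2.

2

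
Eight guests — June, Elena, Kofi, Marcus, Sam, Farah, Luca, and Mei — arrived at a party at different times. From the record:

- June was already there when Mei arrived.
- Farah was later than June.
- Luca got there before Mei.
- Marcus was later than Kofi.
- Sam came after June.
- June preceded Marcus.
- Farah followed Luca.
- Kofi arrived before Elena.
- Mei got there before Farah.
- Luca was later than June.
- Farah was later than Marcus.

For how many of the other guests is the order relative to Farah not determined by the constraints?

Forced before Farah: June, Kofi, Luca, Marcus, and Mei.
That leaves Elena and Sam with no forced order relative to Farah — 2.

2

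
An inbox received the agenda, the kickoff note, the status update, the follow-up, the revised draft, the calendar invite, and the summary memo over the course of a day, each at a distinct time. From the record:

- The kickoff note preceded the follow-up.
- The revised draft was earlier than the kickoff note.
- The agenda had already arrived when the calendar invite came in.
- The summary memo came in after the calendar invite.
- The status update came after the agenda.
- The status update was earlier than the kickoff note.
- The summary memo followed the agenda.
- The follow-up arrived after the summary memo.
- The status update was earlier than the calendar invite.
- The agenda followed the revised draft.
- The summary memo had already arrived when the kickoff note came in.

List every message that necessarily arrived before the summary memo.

the agenda, the calendar invite, the revised draft, the status update

Directly stated before the summary memo: the agenda and the calendar invite.
The revised draft reaches the summary memo via the revised draft → the agenda → the summary memo.
The status update reaches the summary memo via the status update → the calendar invite → the summary memo.
No chain forces the kickoff note (or any of the others) ahead of the summary memo.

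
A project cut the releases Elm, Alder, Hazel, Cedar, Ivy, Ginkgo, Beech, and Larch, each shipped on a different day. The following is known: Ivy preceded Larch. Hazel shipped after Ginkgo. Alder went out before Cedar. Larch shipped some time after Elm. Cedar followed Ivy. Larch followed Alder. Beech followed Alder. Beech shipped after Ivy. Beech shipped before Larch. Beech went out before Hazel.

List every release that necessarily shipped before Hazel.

Alder, Beech, Ginkgo, Ivy

Directly stated before Hazel: Beech and Ginkgo.
Alder reaches Hazel via Alder → Beech → Hazel.
Ivy reaches Hazel via Ivy → Beech → Hazel.
No chain forces Cedar (or any of the others) ahead of Hazel.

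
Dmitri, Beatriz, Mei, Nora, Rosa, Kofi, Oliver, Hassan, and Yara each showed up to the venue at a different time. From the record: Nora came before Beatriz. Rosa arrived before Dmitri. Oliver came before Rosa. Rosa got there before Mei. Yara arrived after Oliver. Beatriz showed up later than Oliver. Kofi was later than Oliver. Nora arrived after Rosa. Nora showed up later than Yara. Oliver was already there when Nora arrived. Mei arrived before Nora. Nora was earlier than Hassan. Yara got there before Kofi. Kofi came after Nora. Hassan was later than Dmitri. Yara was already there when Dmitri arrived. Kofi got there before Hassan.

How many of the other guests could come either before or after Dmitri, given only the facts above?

Forced before Dmitri: Oliver, Rosa, and Yara; forced after Dmitri: Hassan.
That leaves Beatriz, Kofi, Mei, and Nora with no forced order relative to Dmitri — 4.

4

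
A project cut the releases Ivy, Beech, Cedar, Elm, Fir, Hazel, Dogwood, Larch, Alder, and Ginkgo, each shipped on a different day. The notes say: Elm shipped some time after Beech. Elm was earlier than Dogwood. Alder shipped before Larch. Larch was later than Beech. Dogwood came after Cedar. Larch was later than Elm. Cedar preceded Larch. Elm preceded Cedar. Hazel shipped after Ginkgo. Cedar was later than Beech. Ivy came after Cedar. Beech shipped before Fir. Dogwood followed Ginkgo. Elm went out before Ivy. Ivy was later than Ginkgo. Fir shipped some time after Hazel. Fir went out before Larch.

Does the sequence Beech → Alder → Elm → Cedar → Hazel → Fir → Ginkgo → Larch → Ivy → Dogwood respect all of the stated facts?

The constraints require Ginkgo before Hazel, but in the proposed sequence Hazel appears ahead of Ginkgo. That one violation is enough.

no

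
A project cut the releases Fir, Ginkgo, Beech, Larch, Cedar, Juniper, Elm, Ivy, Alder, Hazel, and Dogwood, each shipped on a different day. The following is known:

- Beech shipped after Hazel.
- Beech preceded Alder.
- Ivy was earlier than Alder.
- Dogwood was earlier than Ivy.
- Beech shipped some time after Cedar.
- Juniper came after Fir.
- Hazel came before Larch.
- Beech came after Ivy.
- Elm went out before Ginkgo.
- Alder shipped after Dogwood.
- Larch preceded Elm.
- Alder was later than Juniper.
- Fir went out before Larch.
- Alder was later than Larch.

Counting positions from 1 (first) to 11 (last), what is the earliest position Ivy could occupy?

Dogwood must come before Ivy — 1 forced predecessor.
Nothing else is forced ahead of Ivy, so its earliest slot is position 1 + 1 = 2.

2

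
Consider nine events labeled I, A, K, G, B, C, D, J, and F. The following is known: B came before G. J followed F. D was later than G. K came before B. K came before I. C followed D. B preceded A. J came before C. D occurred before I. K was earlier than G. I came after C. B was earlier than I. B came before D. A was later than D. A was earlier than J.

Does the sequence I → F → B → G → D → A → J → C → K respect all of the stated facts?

no

The constraints require B before I, but in the proposed sequence I appears ahead of B. That one violation is enough.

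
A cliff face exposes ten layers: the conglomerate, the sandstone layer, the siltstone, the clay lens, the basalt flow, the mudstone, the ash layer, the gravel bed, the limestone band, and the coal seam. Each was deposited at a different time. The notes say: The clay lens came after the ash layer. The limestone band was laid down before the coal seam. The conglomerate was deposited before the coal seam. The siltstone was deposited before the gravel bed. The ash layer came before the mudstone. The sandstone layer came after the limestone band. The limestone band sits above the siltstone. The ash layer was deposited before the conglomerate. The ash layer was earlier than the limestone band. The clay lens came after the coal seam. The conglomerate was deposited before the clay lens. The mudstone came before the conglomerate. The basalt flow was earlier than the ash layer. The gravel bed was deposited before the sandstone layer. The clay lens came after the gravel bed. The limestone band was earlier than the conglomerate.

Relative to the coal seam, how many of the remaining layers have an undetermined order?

Forced before the coal seam: the ash layer, the basalt flow, the conglomerate, the limestone band, the mudstone, and the siltstone; forced after the coal seam: the clay lens.
That leaves the gravel bed and the sandstone layer with no forced order relative to the coal seam — 2.

2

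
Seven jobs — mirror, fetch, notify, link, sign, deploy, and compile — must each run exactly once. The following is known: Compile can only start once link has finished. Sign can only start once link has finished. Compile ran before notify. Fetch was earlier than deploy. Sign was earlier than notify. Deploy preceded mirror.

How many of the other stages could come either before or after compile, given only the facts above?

Forced before compile: link; forced after compile: notify.
That leaves deploy, fetch, mirror, and sign with no forced order relative to compile — 4.

4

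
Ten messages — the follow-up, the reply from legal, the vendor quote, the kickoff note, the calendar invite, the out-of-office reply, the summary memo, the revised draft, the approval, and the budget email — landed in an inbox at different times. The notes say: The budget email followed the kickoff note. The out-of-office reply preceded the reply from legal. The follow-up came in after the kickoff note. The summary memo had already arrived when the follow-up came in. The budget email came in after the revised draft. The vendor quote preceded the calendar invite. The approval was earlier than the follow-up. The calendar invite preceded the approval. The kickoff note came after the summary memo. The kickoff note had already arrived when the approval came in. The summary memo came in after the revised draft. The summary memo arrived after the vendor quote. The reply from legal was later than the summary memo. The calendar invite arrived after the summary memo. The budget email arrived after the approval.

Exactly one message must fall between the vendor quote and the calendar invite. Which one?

the summary memo

Tracing the constraints gives the vendor quote → the summary memo → the calendar invite, so the summary memo sits after the vendor quote and before the calendar invite.
No other message is forced both after the vendor quote and before the calendar invite.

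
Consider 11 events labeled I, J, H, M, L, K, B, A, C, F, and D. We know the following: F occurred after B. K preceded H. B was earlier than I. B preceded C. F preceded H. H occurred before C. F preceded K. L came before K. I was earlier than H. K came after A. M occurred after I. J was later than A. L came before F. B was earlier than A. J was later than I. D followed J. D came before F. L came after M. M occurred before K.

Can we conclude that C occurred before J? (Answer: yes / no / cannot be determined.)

Tracing the constraints gives J → D → F → H → C, so J must come before C.
That means C cannot be before J.

no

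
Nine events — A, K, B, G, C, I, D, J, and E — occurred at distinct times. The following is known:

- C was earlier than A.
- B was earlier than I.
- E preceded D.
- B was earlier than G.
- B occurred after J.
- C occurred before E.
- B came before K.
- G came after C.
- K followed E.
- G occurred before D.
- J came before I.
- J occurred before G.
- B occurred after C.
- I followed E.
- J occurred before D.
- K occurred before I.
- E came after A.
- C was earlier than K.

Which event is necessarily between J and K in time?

B

Tracing the constraints gives J → B → K, so B sits after J and before K.
No other event is forced both after J and before K.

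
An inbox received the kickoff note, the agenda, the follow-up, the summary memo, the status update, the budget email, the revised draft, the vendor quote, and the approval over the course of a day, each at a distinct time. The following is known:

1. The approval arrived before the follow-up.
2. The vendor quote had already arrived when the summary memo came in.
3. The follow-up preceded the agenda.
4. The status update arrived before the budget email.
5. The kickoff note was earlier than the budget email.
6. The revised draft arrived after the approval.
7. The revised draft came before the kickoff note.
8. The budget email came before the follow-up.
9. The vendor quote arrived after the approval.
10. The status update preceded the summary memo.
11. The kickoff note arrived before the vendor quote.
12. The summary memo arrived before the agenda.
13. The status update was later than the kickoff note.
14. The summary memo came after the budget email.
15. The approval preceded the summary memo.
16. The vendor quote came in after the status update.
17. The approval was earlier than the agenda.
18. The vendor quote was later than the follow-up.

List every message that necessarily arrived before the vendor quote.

Directly stated before the vendor quote: the approval, the follow-up, the kickoff note, and the status update.
The budget email reaches the vendor quote via the budget email → the follow-up → the vendor quote.
The revised draft reaches the vendor quote via the revised draft → the kickoff note → the vendor quote.

the approval, the budget email, the follow-up, the kickoff note, the revised draft, the status update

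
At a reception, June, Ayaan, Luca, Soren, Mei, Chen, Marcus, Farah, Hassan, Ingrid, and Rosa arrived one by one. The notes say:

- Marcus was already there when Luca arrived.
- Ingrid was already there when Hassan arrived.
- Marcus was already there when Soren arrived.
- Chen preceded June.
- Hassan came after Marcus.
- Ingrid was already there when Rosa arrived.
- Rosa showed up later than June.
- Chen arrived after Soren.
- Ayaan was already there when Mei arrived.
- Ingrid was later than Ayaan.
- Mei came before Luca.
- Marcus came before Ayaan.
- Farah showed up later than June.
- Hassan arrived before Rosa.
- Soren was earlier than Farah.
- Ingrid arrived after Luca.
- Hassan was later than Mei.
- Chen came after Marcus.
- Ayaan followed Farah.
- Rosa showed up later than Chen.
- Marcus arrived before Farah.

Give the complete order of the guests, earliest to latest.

The constraints fix every adjacent pair, so only one ordering works:
Marcus → Soren → Chen → June → Farah → Ayaan → Mei → Luca → Ingrid → Hassan → Rosa.

Marcus, Soren, Chen, June, Farah, Ayaan, Mei, Luca, Ingrid, Hassan, Rosa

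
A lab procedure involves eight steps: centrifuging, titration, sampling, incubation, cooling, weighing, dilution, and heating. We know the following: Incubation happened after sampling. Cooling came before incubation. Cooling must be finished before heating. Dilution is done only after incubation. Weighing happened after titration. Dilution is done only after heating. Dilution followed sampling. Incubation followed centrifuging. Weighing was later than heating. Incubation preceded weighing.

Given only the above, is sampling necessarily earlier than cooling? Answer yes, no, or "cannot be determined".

No chain of stated constraints runs from sampling to cooling, and none runs from cooling to sampling either.
So the relative order of sampling and cooling is not fixed by the given facts.

cannot be determined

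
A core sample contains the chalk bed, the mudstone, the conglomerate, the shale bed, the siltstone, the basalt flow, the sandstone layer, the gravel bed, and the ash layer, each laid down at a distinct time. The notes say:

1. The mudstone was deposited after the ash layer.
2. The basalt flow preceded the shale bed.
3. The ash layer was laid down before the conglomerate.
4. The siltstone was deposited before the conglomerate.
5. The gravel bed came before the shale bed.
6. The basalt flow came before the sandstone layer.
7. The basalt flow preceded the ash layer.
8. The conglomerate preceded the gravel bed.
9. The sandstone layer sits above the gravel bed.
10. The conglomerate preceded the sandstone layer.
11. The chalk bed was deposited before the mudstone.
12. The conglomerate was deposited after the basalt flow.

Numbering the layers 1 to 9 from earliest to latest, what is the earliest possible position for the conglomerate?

The ash layer, the basalt flow, and the siltstone must all come before the conglomerate — 3 forced predecessors.
Nothing else is forced ahead of the conglomerate, so its earliest slot is position 3 + 1 = 4.

4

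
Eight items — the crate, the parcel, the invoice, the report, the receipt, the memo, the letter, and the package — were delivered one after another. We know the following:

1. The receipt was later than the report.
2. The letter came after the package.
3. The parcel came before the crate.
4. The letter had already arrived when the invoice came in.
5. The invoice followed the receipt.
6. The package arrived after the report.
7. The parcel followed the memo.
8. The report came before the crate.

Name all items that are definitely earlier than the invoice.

the letter, the package, the receipt, the report

Directly stated before the invoice: the letter and the receipt.
The package reaches the invoice via the package → the letter → the invoice.
The report reaches the invoice via the report → the receipt → the invoice.
No chain forces the crate (or any of the others) ahead of the invoice.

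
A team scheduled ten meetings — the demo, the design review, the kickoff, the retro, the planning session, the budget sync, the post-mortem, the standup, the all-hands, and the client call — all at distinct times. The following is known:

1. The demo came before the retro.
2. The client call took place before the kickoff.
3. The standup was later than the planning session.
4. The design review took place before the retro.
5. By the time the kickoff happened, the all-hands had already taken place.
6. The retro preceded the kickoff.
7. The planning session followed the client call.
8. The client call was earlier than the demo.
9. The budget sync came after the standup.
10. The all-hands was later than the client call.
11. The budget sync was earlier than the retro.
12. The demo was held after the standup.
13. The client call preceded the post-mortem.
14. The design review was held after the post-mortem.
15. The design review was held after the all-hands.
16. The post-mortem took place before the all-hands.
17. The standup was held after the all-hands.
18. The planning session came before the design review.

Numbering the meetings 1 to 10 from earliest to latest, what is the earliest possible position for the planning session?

2

The client call must come before the planning session — 1 forced predecessor.
Nothing else is forced ahead of the planning session, so its earliest slot is position 1 + 1 = 2.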